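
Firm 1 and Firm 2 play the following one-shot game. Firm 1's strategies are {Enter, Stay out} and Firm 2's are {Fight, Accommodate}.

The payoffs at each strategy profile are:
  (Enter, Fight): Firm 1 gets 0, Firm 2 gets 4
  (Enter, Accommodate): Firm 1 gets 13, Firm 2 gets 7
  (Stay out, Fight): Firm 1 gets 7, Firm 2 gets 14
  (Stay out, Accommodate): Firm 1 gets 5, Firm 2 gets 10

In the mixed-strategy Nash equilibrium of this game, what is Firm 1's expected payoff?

First find q, the probability Firm 2 plays Fight, from Firm 1's indifference between Enter and Stay out: 13(1−q) = 7q + 5(1−q), giving q = 8/15.
Since Firm 1 is indifferent in equilibrium, Firm 1's expected payoff equals the payoff from either row against (8/15, 7/15). Using Enter: 13(7/15) = 91/15.

91/15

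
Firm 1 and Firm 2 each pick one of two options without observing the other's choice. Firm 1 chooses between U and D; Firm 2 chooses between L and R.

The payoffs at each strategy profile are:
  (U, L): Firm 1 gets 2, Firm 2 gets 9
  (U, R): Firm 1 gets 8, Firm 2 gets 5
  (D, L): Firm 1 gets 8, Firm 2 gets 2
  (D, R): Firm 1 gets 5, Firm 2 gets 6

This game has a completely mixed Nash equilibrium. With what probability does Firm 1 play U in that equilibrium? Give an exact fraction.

1/2

Let r be the probability that Firm 1 plays U. In a completely mixed equilibrium, Firm 2 must be indifferent between L and R.
Firm 2's expected payoff from L is 9r + 2(1−r); from R it is 5r + 6(1−r).
Setting these equal: 7r + 2 = −r + 6, so r = 1/2.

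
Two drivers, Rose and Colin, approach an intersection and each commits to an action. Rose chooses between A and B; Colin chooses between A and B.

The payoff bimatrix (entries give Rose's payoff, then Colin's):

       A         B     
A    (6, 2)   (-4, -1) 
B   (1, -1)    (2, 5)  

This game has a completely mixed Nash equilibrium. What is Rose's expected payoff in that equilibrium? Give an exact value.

16/11

First find q, the probability Colin plays A, from Rose's indifference between A and B: 6q − 4(1−q) = q + 2(1−q), giving q = 6/11.
Since Rose is indifferent in equilibrium, Rose's expected payoff equals the payoff from either row against (6/11, 5/11). Using A: 6(6/11) − 4(5/11) = 16/11.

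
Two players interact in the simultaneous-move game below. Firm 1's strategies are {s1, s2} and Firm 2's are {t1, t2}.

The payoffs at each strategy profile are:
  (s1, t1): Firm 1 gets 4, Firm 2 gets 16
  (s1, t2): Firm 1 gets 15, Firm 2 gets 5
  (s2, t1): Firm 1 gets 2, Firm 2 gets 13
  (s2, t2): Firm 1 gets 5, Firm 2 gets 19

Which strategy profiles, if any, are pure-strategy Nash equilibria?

(s1, t1): Firm 1 gets 4 ≥ 2 from s2, and Firm 2 gets 16 ≥ 5 from t2 — Nash equilibrium.
(s1, t2): Firm 2 prefers t1 (16 > 5) — not an equilibrium.
(s2, t1): Firm 1 prefers s1 (4 > 2); Firm 2 prefers t2 (19 > 13) — not an equilibrium.
(s2, t2): Firm 1 prefers s1 (15 > 5) — not an equilibrium.

(s1, t1)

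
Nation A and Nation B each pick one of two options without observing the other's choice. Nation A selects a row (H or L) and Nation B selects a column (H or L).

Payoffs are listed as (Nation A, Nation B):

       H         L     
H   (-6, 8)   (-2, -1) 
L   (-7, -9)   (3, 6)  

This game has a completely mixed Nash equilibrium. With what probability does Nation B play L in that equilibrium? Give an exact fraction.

Let q be the probability that Nation B plays H. In a completely mixed equilibrium, Nation A must be indifferent between H and L.
Nation A's expected payoff from H is −6q − 2(1−q); from L it is −7q + 3(1−q).
Setting these equal: −4q − 2 = −10q + 3, so q = 5/6.
Therefore Nation B plays L with probability 1 − 5/6 = 1/6.

1/6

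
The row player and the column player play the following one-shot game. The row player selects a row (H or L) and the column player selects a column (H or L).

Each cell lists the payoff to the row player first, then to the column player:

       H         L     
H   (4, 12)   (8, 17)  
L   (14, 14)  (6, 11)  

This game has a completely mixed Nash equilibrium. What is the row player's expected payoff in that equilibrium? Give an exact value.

22/3

First find q, the probability the column player plays H, from the row player's indifference between H and L: 4q + 8(1−q) = 14q + 6(1−q), giving q = 1/6.
Since the row player is indifferent in equilibrium, the row player's expected payoff equals the payoff from either row against (1/6, 5/6). Using H: 4(1/6) + 8(5/6) = 22/3.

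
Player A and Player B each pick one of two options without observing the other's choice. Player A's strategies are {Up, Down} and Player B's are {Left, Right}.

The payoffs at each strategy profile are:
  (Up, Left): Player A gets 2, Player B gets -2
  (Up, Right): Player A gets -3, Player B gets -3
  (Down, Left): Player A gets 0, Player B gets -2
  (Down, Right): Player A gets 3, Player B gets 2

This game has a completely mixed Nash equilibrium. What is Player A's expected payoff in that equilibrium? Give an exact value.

First find q, the probability Player B plays Left, from Player A's indifference between Up and Down: 2q − 3(1−q) = 3(1−q), giving q = 3/4.
Since Player A is indifferent in equilibrium, Player A's expected payoff equals the payoff from either row against (3/4, 1/4). Using Up: 2(3/4) − 3(1/4) = 3/4.

3/4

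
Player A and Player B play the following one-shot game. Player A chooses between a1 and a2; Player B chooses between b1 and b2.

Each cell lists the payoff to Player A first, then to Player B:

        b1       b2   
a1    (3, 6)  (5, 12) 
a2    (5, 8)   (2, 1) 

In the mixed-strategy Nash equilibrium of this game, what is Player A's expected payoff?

First find q, the probability Player B plays b1, from Player A's indifference between a1 and a2: 3q + 5(1−q) = 5q + 2(1−q), giving q = 3/5.
Since Player A is indifferent in equilibrium, Player A's expected payoff equals the payoff from either row against (3/5, 2/5). Using a1: 3(3/5) + 5(2/5) = 19/5.

19/5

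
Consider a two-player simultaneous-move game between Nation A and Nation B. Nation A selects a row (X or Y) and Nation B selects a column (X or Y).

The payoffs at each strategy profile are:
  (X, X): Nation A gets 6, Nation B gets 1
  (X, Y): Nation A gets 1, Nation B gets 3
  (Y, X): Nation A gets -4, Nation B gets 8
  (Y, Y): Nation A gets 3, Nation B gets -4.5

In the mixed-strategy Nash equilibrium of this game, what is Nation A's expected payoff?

First find q, the probability Nation B plays X, from Nation A's indifference between X and Y: 6q + (1−q) = −4q + 3(1−q), giving q = 1/6.
Since Nation A is indifferent in equilibrium, Nation A's expected payoff equals the payoff from either row against (1/6, 5/6). Using X: 6(1/6) + (5/6) = 11/6.

11/6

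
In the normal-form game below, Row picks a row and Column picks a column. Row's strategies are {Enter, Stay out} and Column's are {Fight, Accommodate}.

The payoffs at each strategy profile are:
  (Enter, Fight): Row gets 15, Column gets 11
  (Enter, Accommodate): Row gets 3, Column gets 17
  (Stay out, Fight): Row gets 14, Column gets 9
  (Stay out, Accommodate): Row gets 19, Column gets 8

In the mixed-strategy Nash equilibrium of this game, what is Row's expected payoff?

243/17

First find q, the probability Column plays Fight, from Row's indifference between Enter and Stay out: 15q + 3(1−q) = 14q + 19(1−q), giving q = 16/17.
Since Row is indifferent in equilibrium, Row's expected payoff equals the payoff from either row against (16/17, 1/17). Using Enter: 15(16/17) + 3(1/17) = 243/17.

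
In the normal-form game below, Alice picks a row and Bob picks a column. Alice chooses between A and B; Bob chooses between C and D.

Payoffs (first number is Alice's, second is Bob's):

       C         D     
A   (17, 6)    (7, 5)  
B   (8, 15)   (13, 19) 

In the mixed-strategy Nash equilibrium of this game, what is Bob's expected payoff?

First find p, the probability Alice plays A, from Bob's indifference between C and D: 6p + 15(1−p) = 5p + 19(1−p), giving p = 4/5.
Since Bob is indifferent in equilibrium, Bob's expected payoff equals the payoff from either column against (4/5, 1/5). Using C: 6(4/5) + 15(1/5) = 39/5.

39/5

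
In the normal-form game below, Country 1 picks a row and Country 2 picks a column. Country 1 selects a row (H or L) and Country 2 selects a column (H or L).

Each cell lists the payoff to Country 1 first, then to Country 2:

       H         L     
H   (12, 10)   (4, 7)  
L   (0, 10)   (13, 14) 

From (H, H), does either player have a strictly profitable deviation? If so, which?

Neither

Country 1 at (H, H) earns 12; deviating to L yields 0 — not better.
Country 2 earns 10; deviating to L yields 7 — not better.
Neither player can strictly improve; the profile is a Nash equilibrium.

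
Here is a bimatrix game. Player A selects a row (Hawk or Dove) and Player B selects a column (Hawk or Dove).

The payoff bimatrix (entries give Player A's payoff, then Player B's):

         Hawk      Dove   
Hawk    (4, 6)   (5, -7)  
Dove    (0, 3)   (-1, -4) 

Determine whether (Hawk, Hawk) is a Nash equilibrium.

Yes

At (Hawk, Hawk), Player A earns 4; switching to Dove would give 0, so Player A has no profitable deviation.
Player B earns 6; switching to Dove would give -7, so Player B has no profitable deviation.
Neither player can gain by a unilateral deviation, so this profile is a Nash equilibrium.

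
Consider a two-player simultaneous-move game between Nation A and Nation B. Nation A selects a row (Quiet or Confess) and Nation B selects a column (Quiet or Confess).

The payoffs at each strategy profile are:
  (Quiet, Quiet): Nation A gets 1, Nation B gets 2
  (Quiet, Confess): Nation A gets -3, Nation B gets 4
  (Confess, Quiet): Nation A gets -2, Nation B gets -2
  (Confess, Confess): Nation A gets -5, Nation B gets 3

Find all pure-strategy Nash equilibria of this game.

(Quiet, Confess)

(Quiet, Quiet): Nation B prefers Confess (4 > 2) — not an equilibrium.
(Quiet, Confess): Nation A gets -3 ≥ -5 from Confess, and Nation B gets 4 ≥ 2 from Quiet — Nash equilibrium.
(Confess, Quiet): Nation A prefers Quiet (1 > -2); Nation B prefers Confess (3 > -2) — not an equilibrium.
(Confess, Confess): Nation A prefers Quiet (-3 > -5) — not an equilibrium.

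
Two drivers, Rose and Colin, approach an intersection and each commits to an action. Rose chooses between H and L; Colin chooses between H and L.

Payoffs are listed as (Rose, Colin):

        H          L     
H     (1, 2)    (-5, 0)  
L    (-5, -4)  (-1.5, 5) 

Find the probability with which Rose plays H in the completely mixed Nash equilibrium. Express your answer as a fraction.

9/11

Let x be the probability that Rose plays H. In a completely mixed equilibrium, Colin must be indifferent between H and L.
Colin's expected payoff from H is 2x − 4(1−x); from L it is 5(1−x).
Setting these equal: 6x − 4 = −5x + 5, so x = 9/11.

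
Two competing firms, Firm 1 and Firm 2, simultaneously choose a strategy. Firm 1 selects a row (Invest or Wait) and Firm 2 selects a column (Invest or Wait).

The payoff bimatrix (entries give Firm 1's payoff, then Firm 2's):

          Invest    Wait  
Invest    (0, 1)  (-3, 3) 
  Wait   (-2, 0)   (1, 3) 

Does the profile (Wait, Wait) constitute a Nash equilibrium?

At (Wait, Wait), Firm 1 earns 1; switching to Invest would give -3, so Firm 1 has no profitable deviation.
Firm 2 earns 3; switching to Invest would give 0, so Firm 2 has no profitable deviation.
Neither player can gain by a unilateral deviation, so this profile is a Nash equilibrium.

Yes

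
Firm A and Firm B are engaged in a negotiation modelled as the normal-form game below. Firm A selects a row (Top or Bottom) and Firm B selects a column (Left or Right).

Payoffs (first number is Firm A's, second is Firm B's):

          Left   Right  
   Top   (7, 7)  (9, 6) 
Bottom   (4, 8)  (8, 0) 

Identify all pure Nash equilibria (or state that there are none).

(Top, Left): Firm A gets 7 ≥ 4 from Bottom, and Firm B gets 7 ≥ 6 from Right — Nash equilibrium.
(Top, Right): Firm B prefers Left (7 > 6) — not an equilibrium.
(Bottom, Left): Firm A prefers Top (7 > 4) — not an equilibrium.
(Bottom, Right): Firm A prefers Top (9 > 8); Firm B prefers Left (8 > 0) — not an equilibrium.

(Top, Left)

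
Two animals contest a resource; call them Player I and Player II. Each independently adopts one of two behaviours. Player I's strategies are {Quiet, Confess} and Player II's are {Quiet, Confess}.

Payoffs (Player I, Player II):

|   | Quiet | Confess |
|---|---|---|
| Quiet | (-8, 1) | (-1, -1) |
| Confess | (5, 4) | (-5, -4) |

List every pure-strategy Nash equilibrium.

(Confess, Quiet)

(Quiet, Quiet): Player I prefers Confess (5 > -8) — not an equilibrium.
(Quiet, Confess): Player II prefers Quiet (1 > -1) — not an equilibrium.
(Confess, Quiet): Player I gets 5 ≥ -8 from Quiet, and Player II gets 4 ≥ -4 from Confess — Nash equilibrium.
(Confess, Confess): Player I prefers Quiet (-1 > -5); Player II prefers Quiet (4 > -4) — not an equilibrium.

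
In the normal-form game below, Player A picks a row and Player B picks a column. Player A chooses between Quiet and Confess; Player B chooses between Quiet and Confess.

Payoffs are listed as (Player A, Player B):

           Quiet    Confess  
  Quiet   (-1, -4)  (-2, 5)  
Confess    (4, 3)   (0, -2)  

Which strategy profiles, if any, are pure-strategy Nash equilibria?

(Quiet, Quiet): Player A prefers Confess (4 > -1); Player B prefers Confess (5 > -4) — not an equilibrium.
(Quiet, Confess): Player A prefers Confess (0 > -2) — not an equilibrium.
(Confess, Quiet): Player A gets 4 ≥ -1 from Quiet, and Player B gets 3 ≥ -2 from Confess — Nash equilibrium.
(Confess, Confess): Player B prefers Quiet (3 > -2) — not an equilibrium.

(Confess, Quiet)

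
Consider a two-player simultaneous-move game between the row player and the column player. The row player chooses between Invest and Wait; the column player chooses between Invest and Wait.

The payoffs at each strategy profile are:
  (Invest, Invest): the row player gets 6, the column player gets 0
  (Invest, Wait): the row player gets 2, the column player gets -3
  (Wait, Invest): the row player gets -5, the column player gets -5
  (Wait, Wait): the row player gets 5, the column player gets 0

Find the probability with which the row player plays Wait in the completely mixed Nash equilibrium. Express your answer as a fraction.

3/8

Let p be the probability that the row player plays Invest. In a completely mixed equilibrium, the column player must be indifferent between Invest and Wait.
The column player's expected payoff from Invest is −5(1−p); from Wait it is −3p.
Setting these equal: 5p − 5 = −3p, so p = 5/8.
Therefore the row player plays Wait with probability 1 − 5/8 = 3/8.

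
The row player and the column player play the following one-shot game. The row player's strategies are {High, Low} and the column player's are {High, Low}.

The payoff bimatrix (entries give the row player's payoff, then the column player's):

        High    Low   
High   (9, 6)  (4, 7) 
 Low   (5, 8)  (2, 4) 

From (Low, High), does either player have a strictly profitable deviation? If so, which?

The row player at (Low, High) earns 5; deviating to High yields 9 — a strict improvement.
The column player earns 8; deviating to Low yields 4 — not better.
Only the row player has a strictly profitable deviation.

The row player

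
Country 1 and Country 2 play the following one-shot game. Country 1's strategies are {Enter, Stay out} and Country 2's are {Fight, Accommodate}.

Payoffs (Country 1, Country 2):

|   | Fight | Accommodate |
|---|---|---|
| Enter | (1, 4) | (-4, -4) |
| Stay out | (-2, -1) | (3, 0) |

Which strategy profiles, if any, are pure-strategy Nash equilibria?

(Enter, Fight) and (Stay out, Accommodate)

(Enter, Fight): Country 1 gets 1 ≥ -2 from Stay out, and Country 2 gets 4 ≥ -4 from Accommodate — Nash equilibrium.
(Enter, Accommodate): Country 1 prefers Stay out (3 > -4); Country 2 prefers Fight (4 > -4) — not an equilibrium.
(Stay out, Fight): Country 1 prefers Enter (1 > -2); Country 2 prefers Accommodate (0 > -1) — not an equilibrium.
(Stay out, Accommodate): Country 1 gets 3 ≥ -4 from Enter, and Country 2 gets 0 ≥ -1 from Fight — Nash equilibrium.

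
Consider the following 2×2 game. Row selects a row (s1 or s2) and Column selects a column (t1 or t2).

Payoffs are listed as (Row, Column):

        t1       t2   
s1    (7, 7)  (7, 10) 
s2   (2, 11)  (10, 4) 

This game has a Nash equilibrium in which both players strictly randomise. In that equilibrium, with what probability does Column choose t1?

Let c be the probability that Column plays t1. In a completely mixed equilibrium, Row must be indifferent between s1 and s2.
Row's expected payoff from s1 is 7c + 7(1−c); from s2 it is 2c + 10(1−c).
Setting these equal: 7 = −8c + 10, so c = 3/8.

3/8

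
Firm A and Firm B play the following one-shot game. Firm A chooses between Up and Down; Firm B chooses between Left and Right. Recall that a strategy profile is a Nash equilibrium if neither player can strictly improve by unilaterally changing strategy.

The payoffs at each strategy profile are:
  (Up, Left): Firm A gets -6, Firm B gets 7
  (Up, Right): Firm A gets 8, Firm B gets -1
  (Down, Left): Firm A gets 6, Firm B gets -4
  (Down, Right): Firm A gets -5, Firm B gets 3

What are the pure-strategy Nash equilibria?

none

(Up, Left): Firm A prefers Down (6 > -6) — not an equilibrium.
(Up, Right): Firm B prefers Left (7 > -1) — not an equilibrium.
(Down, Left): Firm B prefers Right (3 > -4) — not an equilibrium.
(Down, Right): Firm A prefers Up (8 > -5) — not an equilibrium.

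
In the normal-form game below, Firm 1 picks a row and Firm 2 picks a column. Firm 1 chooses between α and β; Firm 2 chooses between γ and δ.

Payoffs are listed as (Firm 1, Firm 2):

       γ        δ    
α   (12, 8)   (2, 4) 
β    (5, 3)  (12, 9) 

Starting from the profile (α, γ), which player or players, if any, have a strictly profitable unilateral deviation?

Firm 1 at (α, γ) earns 12; deviating to β yields 5 — not better.
Firm 2 earns 8; deviating to δ yields 4 — not better.
Neither player can strictly improve; the profile is a Nash equilibrium.

Neither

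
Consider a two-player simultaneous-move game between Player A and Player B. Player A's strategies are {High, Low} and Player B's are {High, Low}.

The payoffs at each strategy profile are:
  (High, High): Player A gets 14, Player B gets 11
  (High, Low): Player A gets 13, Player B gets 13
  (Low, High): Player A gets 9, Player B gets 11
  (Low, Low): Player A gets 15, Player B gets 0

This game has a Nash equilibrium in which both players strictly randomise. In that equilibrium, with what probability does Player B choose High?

2/7

Let c be the probability that Player B plays High. In a completely mixed equilibrium, Player A must be indifferent between High and Low.
Player A's expected payoff from High is 14c + 13(1−c); from Low it is 9c + 15(1−c).
Setting these equal: c + 13 = −6c + 15, so c = 2/7.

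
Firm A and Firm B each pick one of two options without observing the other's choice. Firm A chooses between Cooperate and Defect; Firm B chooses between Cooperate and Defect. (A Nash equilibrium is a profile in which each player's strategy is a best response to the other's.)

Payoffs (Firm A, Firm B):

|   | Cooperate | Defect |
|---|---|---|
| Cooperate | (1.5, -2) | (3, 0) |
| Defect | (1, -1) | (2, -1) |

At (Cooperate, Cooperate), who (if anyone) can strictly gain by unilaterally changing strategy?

Firm A at (Cooperate, Cooperate) earns 1.5; deviating to Defect yields 1 — not better.
Firm B earns -2; deviating to Defect yields 0 — a strict improvement.
Only Firm B has a strictly profitable deviation.

Firm B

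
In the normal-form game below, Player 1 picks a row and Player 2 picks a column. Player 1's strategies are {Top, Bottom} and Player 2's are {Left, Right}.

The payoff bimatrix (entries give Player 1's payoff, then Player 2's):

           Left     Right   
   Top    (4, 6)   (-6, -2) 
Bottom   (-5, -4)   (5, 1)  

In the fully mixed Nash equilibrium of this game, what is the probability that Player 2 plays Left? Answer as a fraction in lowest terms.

11/20

Let y be the probability that Player 2 plays Left. In a completely mixed equilibrium, Player 1 must be indifferent between Top and Bottom.
Player 1's expected payoff from Top is 4y − 6(1−y); from Bottom it is −5y + 5(1−y).
Setting these equal: 10y − 6 = −10y + 5, so y = 11/20.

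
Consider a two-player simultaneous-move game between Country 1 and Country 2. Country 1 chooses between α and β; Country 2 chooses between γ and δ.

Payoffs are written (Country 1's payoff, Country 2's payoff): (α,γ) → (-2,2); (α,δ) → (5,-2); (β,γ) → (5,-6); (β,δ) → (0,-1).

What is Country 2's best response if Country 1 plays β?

Against β, Country 2 earns -6 from γ and -1 from δ.
So δ is the best response.

δ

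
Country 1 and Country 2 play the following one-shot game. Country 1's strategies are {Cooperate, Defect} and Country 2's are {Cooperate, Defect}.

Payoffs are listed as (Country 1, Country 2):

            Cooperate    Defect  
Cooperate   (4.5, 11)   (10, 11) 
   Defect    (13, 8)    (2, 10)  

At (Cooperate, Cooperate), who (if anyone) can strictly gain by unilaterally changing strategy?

Country 1

Country 1 at (Cooperate, Cooperate) earns 4.5; deviating to Defect yields 13 — a strict improvement.
Country 2 earns 11; deviating to Defect yields 11 — not better.
Only Country 1 has a strictly profitable deviation.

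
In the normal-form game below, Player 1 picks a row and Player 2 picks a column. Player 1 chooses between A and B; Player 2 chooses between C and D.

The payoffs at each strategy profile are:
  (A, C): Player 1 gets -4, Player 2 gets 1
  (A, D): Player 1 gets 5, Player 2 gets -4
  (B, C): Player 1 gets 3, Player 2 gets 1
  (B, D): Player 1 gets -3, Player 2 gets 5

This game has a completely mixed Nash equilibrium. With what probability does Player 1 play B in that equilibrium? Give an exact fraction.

Let p be the probability that Player 1 plays A. In a completely mixed equilibrium, Player 2 must be indifferent between C and D.
Player 2's expected payoff from C is p + (1−p); from D it is −4p + 5(1−p).
Setting these equal: 1 = −9p + 5, so p = 4/9.
Therefore Player 1 plays B with probability 1 − 4/9 = 5/9.

5/9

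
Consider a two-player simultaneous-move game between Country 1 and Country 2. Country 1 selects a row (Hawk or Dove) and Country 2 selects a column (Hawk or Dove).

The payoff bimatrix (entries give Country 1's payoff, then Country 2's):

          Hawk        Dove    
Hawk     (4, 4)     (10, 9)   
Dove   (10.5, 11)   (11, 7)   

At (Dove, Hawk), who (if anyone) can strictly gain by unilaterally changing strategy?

Neither

Country 1 at (Dove, Hawk) earns 10.5; deviating to Hawk yields 4 — not better.
Country 2 earns 11; deviating to Dove yields 7 — not better.
Neither player can strictly improve; the profile is a Nash equilibrium.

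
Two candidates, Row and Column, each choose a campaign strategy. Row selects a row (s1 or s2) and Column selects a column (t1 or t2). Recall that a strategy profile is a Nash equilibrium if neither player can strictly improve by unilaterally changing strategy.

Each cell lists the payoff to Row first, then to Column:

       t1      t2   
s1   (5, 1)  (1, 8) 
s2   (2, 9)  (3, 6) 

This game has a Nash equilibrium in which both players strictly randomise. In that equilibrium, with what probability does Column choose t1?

2/5

Let c be the probability that Column plays t1. In a completely mixed equilibrium, Row must be indifferent between s1 and s2.
Row's expected payoff from s1 is 5c + (1−c); from s2 it is 2c + 3(1−c).
Setting these equal: 4c + 1 = −c + 3, so c = 2/5.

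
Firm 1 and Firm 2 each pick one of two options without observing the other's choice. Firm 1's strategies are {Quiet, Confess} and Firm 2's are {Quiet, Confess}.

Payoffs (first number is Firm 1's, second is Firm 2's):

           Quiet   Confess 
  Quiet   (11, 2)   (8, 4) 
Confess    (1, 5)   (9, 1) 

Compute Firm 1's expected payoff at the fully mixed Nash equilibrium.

91/11

First find y, the probability Firm 2 plays Quiet, from Firm 1's indifference between Quiet and Confess: 11y + 8(1−y) = y + 9(1−y), giving y = 1/11.
Since Firm 1 is indifferent in equilibrium, Firm 1's expected payoff equals the payoff from either row against (1/11, 10/11). Using Quiet: 11(1/11) + 8(10/11) = 91/11.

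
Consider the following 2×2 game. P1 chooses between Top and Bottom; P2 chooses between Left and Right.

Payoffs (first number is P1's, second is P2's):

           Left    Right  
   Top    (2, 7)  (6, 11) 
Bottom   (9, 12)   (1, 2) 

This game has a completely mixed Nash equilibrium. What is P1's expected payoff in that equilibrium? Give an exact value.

13/3

First find y, the probability P2 plays Left, from P1's indifference between Top and Bottom: 2y + 6(1−y) = 9y + (1−y), giving y = 5/12.
Since P1 is indifferent in equilibrium, P1's expected payoff equals the payoff from either row against (5/12, 7/12). Using Top: 2(5/12) + 6(7/12) = 13/3.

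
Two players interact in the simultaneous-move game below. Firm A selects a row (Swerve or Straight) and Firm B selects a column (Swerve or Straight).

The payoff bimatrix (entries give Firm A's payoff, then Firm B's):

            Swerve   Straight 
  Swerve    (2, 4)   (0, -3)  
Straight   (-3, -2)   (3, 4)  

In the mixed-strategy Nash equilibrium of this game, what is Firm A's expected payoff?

3/4

First find y, the probability Firm B plays Swerve, from Firm A's indifference between Swerve and Straight: 2y = −3y + 3(1−y), giving y = 3/8.
Since Firm A is indifferent in equilibrium, Firm A's expected payoff equals the payoff from either row against (3/8, 5/8). Using Swerve: 2(3/8) = 3/4.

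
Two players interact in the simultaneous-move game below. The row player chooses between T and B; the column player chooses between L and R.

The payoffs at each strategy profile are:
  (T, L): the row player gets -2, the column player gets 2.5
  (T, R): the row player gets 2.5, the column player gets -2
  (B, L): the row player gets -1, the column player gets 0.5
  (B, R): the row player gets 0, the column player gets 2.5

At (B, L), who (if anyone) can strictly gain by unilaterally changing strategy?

The row player at (B, L) earns -1; deviating to T yields -2 — not better.
The column player earns 0.5; deviating to R yields 2.5 — a strict improvement.
Only the column player has a strictly profitable deviation.

The column player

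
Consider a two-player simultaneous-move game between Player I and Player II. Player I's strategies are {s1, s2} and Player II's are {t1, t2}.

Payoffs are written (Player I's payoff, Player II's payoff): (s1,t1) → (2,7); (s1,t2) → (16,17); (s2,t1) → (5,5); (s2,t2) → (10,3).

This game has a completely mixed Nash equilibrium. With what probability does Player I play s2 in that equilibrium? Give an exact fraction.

5/6

Let x be the probability that Player I plays s1. In a completely mixed equilibrium, Player II must be indifferent between t1 and t2.
Player II's expected payoff from t1 is 7x + 5(1−x); from t2 it is 17x + 3(1−x).
Setting these equal: 2x + 5 = 14x + 3, so x = 1/6.
Therefore Player I plays s2 with probability 1 − 1/6 = 5/6.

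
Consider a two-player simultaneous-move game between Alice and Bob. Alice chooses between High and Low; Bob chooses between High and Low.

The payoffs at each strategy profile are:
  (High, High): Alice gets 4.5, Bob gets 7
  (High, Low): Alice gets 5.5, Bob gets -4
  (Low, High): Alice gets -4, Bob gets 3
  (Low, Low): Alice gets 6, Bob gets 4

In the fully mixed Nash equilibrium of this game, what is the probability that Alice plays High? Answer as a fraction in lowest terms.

1/12

Let x be the probability that Alice plays High. In a completely mixed equilibrium, Bob must be indifferent between High and Low.
Bob's expected payoff from High is 7x + 3(1−x); from Low it is −4x + 4(1−x).
Setting these equal: 4x + 3 = −8x + 4, so x = 1/12.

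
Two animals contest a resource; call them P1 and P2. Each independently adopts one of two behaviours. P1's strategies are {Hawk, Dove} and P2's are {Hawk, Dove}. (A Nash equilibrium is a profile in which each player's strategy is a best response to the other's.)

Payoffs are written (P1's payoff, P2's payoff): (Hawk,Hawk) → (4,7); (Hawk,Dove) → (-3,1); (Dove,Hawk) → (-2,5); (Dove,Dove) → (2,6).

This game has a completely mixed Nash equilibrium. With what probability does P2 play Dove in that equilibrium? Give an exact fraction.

Let q be the probability that P2 plays Hawk. In a completely mixed equilibrium, P1 must be indifferent between Hawk and Dove.
P1's expected payoff from Hawk is 4q − 3(1−q); from Dove it is −2q + 2(1−q).
Setting these equal: 7q − 3 = −4q + 2, so q = 5/11.
Therefore P2 plays Dove with probability 1 − 5/11 = 6/11.

6/11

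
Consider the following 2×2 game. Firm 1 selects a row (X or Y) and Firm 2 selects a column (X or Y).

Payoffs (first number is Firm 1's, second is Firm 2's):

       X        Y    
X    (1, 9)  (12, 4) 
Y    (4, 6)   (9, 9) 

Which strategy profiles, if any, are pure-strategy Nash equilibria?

(X, X): Firm 1 prefers Y (4 > 1) — not an equilibrium.
(X, Y): Firm 2 prefers X (9 > 4) — not an equilibrium.
(Y, X): Firm 2 prefers Y (9 > 6) — not an equilibrium.
(Y, Y): Firm 1 prefers X (12 > 9) — not an equilibrium.

none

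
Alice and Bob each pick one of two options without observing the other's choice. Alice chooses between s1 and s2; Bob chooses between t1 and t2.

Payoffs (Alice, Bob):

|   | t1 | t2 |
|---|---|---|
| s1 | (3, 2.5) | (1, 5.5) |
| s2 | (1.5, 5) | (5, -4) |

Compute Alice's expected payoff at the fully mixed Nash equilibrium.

First find y, the probability Bob plays t1, from Alice's indifference between s1 and s2: 3y + (1−y) = 1.5y + 5(1−y), giving y = 8/11.
Since Alice is indifferent in equilibrium, Alice's expected payoff equals the payoff from either row against (8/11, 3/11). Using s1: 3(8/11) + (3/11) = 27/11.

27/11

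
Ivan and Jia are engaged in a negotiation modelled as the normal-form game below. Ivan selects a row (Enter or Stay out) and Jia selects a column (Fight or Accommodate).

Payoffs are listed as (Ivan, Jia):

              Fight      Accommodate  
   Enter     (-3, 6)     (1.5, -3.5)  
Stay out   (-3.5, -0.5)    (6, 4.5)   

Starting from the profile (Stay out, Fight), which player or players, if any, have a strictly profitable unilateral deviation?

Both

Ivan at (Stay out, Fight) earns -3.5; deviating to Enter yields -3 — a strict improvement.
Jia earns -0.5; deviating to Accommodate yields 4.5 — a strict improvement.
Both Ivan and Jia have strictly profitable deviations.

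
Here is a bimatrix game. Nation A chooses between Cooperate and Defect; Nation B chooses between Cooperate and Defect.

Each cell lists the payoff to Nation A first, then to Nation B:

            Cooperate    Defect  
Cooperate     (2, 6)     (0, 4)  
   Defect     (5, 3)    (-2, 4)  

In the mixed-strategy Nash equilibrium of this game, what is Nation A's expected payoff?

4/5

First find y, the probability Nation B plays Cooperate, from Nation A's indifference between Cooperate and Defect: 2y = 5y − 2(1−y), giving y = 2/5.
Since Nation A is indifferent in equilibrium, Nation A's expected payoff equals the payoff from either row against (2/5, 3/5). Using Cooperate: 2(2/5) = 4/5.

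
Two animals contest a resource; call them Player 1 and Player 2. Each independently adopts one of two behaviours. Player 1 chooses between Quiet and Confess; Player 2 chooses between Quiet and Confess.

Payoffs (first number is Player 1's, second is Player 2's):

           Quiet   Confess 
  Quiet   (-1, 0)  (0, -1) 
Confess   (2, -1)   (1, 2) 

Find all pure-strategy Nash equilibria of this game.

(Confess, Confess)

(Quiet, Quiet): Player 1 prefers Confess (2 > -1) — not an equilibrium.
(Quiet, Confess): Player 1 prefers Confess (1 > 0); Player 2 prefers Quiet (0 > -1) — not an equilibrium.
(Confess, Quiet): Player 2 prefers Confess (2 > -1) — not an equilibrium.
(Confess, Confess): Player 1 gets 1 ≥ 0 from Quiet, and Player 2 gets 2 ≥ -1 from Quiet — Nash equilibrium.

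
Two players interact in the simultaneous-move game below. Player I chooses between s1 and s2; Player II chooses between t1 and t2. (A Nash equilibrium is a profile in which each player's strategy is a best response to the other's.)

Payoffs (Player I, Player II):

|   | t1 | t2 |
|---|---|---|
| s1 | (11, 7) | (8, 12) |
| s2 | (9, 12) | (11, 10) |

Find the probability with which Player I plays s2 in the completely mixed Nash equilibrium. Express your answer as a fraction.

5/7

Let p be the probability that Player I plays s1. In a completely mixed equilibrium, Player II must be indifferent between t1 and t2.
Player II's expected payoff from t1 is 7p + 12(1−p); from t2 it is 12p + 10(1−p).
Setting these equal: −5p + 12 = 2p + 10, so p = 2/7.
Therefore Player I plays s2 with probability 1 − 2/7 = 5/7.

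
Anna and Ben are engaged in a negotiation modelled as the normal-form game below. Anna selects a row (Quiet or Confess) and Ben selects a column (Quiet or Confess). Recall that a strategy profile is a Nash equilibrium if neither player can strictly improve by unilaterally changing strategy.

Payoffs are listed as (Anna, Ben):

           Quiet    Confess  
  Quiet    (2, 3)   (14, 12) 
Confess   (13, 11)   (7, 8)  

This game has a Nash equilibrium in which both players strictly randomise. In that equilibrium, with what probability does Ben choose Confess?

Let q be the probability that Ben plays Quiet. In a completely mixed equilibrium, Anna must be indifferent between Quiet and Confess.
Anna's expected payoff from Quiet is 2q + 14(1−q); from Confess it is 13q + 7(1−q).
Setting these equal: −12q + 14 = 6q + 7, so q = 7/18.
Therefore Ben plays Confess with probability 1 − 7/18 = 11/18.

11/18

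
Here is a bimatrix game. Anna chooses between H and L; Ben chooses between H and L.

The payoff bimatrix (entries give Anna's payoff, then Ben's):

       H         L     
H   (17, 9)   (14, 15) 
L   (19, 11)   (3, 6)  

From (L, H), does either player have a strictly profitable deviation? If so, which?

Neither

Anna at (L, H) earns 19; deviating to H yields 17 — not better.
Ben earns 11; deviating to L yields 6 — not better.
Neither player can strictly improve; the profile is a Nash equilibrium.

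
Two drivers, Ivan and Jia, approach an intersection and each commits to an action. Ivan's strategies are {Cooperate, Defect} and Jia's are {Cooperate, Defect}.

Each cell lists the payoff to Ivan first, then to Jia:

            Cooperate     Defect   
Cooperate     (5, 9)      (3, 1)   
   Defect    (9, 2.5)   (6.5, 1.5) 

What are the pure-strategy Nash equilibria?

(Cooperate, Cooperate): Ivan prefers Defect (9 > 5) — not an equilibrium.
(Cooperate, Defect): Ivan prefers Defect (6.5 > 3); Jia prefers Cooperate (9 > 1) — not an equilibrium.
(Defect, Cooperate): Ivan gets 9 ≥ 5 from Cooperate, and Jia gets 2.5 ≥ 1.5 from Defect — Nash equilibrium.
(Defect, Defect): Jia prefers Cooperate (2.5 > 1.5) — not an equilibrium.

(Defect, Cooperate)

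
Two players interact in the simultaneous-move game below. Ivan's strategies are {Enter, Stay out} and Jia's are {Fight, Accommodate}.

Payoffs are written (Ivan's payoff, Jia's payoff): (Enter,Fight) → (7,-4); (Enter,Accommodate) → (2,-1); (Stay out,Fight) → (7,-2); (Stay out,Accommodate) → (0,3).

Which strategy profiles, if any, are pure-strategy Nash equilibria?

(Enter, Accommodate)

(Enter, Fight): Jia prefers Accommodate (-1 > -4) — not an equilibrium.
(Enter, Accommodate): Ivan gets 2 ≥ 0 from Stay out, and Jia gets -1 ≥ -4 from Fight — Nash equilibrium.
(Stay out, Fight): Jia prefers Accommodate (3 > -2) — not an equilibrium.
(Stay out, Accommodate): Ivan prefers Enter (2 > 0) — not an equilibrium.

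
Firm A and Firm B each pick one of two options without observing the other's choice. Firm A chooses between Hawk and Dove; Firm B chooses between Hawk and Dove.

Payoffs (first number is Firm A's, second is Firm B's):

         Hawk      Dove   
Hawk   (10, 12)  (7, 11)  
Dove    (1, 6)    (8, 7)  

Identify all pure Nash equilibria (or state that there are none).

(Hawk, Hawk) and (Dove, Dove)

(Hawk, Hawk): Firm A gets 10 ≥ 1 from Dove, and Firm B gets 12 ≥ 11 from Dove — Nash equilibrium.
(Hawk, Dove): Firm A prefers Dove (8 > 7); Firm B prefers Hawk (12 > 11) — not an equilibrium.
(Dove, Hawk): Firm A prefers Hawk (10 > 1); Firm B prefers Dove (7 > 6) — not an equilibrium.
(Dove, Dove): Firm A gets 8 ≥ 7 from Hawk, and Firm B gets 7 ≥ 6 from Hawk — Nash equilibrium.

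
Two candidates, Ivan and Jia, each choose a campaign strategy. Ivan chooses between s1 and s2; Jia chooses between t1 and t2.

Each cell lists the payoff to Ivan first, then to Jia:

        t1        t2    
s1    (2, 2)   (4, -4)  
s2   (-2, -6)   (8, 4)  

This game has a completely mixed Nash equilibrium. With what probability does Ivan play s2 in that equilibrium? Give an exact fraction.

Let x be the probability that Ivan plays s1. In a completely mixed equilibrium, Jia must be indifferent between t1 and t2.
Jia's expected payoff from t1 is 2x − 6(1−x); from t2 it is −4x + 4(1−x).
Setting these equal: 8x − 6 = −8x + 4, so x = 5/8.
Therefore Ivan plays s2 with probability 1 − 5/8 = 3/8.

3/8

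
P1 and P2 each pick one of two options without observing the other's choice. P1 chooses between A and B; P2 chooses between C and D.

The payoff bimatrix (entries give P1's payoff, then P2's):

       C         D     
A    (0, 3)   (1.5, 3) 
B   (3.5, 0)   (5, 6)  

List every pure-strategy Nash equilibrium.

(A, C): P1 prefers B (3.5 > 0) — not an equilibrium.
(A, D): P1 prefers B (5 > 1.5) — not an equilibrium.
(B, C): P2 prefers D (6 > 0) — not an equilibrium.
(B, D): P1 gets 5 ≥ 1.5 from A, and P2 gets 6 ≥ 0 from C — Nash equilibrium.

(B, D)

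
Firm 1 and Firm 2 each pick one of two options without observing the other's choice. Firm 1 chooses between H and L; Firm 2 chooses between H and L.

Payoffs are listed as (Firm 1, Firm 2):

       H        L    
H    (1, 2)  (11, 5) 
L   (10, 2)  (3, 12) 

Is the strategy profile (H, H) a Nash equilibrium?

No

At (H, H), Firm 1 earns 1; switching to L would give 10, so Firm 1 would deviate.
Firm 2 earns 2; switching to L would give 5, so Firm 2 would deviate.
Since at least one player can profitably deviate, this is not a Nash equilibrium.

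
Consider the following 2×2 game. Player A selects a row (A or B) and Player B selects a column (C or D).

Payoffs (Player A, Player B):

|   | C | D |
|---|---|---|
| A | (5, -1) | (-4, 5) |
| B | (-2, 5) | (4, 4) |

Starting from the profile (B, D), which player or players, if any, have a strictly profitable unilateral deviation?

Player A at (B, D) earns 4; deviating to A yields -4 — not better.
Player B earns 4; deviating to C yields 5 — a strict improvement.
Only Player B has a strictly profitable deviation.

Player B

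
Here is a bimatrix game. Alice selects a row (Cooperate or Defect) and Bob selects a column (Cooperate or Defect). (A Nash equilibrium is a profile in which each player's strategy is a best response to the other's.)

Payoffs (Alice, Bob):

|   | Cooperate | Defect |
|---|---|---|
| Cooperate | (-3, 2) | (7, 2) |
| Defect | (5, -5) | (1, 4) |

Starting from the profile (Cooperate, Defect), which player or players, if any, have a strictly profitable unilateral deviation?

Alice at (Cooperate, Defect) earns 7; deviating to Defect yields 1 — not better.
Bob earns 2; deviating to Cooperate yields 2 — not better.
Neither player can strictly improve; the profile is a Nash equilibrium.

Neither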